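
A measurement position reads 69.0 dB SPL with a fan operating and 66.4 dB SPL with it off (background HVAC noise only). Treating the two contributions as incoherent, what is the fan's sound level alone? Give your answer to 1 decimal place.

Remove the background by subtracting linear intensities:
L_src = 10·log₁₀(10^(69.0/10) − 10^(66.4/10)) = 10·log₁₀(3578000) = 65.5 dB SPL.

65.5 dB SPL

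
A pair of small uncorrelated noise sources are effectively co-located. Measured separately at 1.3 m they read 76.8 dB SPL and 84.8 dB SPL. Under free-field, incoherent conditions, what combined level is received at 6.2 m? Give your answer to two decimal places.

Combined at 1.3 m: 10·log₁₀(10^(76.8/10)+10^(84.8/10)) = 85.439 dB SPL.
Then apply −20·log₁₀(6.2/1.3) = -13.569 dB → 71.87 dB SPL.

71.87 dB SPL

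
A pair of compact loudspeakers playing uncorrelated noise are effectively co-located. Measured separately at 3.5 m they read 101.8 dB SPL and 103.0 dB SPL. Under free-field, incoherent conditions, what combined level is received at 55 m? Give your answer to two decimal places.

81.53 dB SPL

Combined at 3.5 m: 10·log₁₀(10^(101.8/10)+10^(103.0/10)) = 105.452 dB SPL.
Then apply −20·log₁₀(55/3.5) = -23.926 dB → 81.53 dB SPL.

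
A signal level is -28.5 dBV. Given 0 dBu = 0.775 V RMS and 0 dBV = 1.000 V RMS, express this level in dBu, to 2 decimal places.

The offset between the scales is 20·log₁₀(0.775/1.000) = −2.214 dB.
So dBu = -28.5 + 2.214 = -26.29 dBu.

-26.29 dBu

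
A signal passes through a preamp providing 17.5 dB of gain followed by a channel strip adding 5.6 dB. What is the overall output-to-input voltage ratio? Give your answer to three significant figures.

Net gain = 17.5 + 5.6 = 23.1 dB.
Voltage ratio = 10^(23.1/20) = 14.3.

14.3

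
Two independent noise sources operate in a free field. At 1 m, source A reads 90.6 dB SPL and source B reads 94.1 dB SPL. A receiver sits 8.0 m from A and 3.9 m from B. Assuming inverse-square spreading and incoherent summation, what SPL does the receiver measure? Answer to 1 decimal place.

82.7 dB SPL

At the listener: L_A = 90.6 − 20·log₁₀(8.0) = 72.54 dB; L_B = 94.1 − 20·log₁₀(3.9) = 82.28 dB.
Combined: 10·log₁₀(10^(72.54/10)+10^(82.28/10)) = 82.7 dB SPL.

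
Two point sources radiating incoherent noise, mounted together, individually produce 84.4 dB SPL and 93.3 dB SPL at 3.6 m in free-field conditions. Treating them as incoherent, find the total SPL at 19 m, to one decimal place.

Combined at 3.6 m: 10·log₁₀(10^(84.4/10)+10^(93.3/10)) = 93.83 dB SPL.
Then apply −20·log₁₀(19/3.6) = -14.45 dB → 79.4 dB SPL.

79.4 dB SPL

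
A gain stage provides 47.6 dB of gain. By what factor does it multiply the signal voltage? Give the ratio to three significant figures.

240

Voltage ratio = 10^(dB/20).
10^(47.6/20) = 10^(2.380) = 240.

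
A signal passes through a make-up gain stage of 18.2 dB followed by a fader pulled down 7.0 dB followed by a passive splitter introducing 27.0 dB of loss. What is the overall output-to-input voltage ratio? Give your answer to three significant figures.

Net gain = 18.2 + (−7.0) + (−27.0) = -15.8 dB.
Voltage ratio = 10^(-15.8/20) = 0.162.

0.162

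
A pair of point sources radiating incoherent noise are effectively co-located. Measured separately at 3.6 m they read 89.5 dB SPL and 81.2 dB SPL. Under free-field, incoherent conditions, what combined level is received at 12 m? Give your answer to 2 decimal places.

79.64 dB SPL

Combined at 3.6 m: 10·log₁₀(10^(89.5/10)+10^(81.2/10)) = 90.099 dB SPL.
Then apply −20·log₁₀(12/3.6) = -10.458 dB → 79.64 dB SPL.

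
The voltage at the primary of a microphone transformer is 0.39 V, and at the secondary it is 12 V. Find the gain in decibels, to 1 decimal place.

Voltage ratio → dB uses the 20·log₁₀ form:
20·log₁₀(12/0.39) = 20·log₁₀(30.77) = 29.8 dB.

29.8 dB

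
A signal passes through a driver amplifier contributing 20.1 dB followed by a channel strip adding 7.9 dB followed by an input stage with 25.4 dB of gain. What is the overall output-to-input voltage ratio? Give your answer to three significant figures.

Net gain = 20.1 + 7.9 + 25.4 = 53.4 dB.
Voltage ratio = 10^(53.4/20) = 468.

468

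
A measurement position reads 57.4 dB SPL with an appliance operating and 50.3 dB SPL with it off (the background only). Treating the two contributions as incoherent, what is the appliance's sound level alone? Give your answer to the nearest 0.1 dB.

Subtract intensities: L_src = 10·log₁₀(10^(L_total/10) − 10^(L_bg/10)).
L_src = 10·log₁₀(10^(57.4/10) − 10^(50.3/10)) = 10·log₁₀(442400) = 56.5 dB SPL.

56.5 dB SPL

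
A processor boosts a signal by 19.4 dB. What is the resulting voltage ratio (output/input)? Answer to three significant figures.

9.33

Voltage ratio = 10^(dB/20).
10^(19.4/20) = 10^(0.9700) = 9.33.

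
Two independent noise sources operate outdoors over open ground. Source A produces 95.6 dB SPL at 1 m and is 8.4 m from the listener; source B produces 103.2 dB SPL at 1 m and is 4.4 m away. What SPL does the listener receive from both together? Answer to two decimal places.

90.53 dB SPL

At the listener: L_A = 95.6 − 20·log₁₀(8.4) = 77.114 dB; L_B = 103.2 − 20·log₁₀(4.4) = 90.331 dB.
Combined: 10·log₁₀(10^(77.114/10)+10^(90.331/10)) = 90.53 dB SPL.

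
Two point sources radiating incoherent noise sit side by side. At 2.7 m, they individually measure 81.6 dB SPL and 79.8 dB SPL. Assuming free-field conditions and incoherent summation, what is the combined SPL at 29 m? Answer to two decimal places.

Combined at 2.7 m: 10·log₁₀(10^(81.6/10)+10^(79.8/10)) = 83.803 dB SPL.
Then apply −20·log₁₀(29/2.7) = -20.621 dB → 63.18 dB SPL.

63.18 dB SPL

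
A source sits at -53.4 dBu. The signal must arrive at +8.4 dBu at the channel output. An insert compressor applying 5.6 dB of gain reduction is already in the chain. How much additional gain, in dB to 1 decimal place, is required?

The required make-up gain is the shortfall in the dB sum.
G = +8.4 − (-53.4) + 5.6 = 67.4 dB.

67.4 dB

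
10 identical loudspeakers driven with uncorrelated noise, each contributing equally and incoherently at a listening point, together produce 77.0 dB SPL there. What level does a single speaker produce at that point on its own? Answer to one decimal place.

67.0 dB SPL

10 equal incoherent sources add 10·log₁₀(10) = 10.00 dB over one source.
L_one = 77.0 − 10.00 = 67.0 dB SPL.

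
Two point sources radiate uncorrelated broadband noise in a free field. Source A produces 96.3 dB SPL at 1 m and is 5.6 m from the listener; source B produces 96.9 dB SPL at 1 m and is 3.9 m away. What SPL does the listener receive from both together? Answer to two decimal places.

At the listener: L_A = 96.3 − 20·log₁₀(5.6) = 81.336 dB; L_B = 96.9 − 20·log₁₀(3.9) = 85.079 dB.
Combined: 10·log₁₀(10^(81.336/10)+10^(85.079/10)) = 86.61 dB SPL.

86.61 dB SPL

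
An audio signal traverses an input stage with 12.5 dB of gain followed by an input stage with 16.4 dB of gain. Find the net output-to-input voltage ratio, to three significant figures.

27.9

Net gain = 12.5 + 16.4 = 28.9 dB.
Voltage ratio = 10^(28.9/20) = 27.9.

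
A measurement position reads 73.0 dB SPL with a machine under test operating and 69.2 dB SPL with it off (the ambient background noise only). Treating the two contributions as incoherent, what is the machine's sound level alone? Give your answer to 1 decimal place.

70.7 dB SPL

Subtract intensities: L_src = 10·log₁₀(10^(L_total/10) − 10^(L_bg/10)).
L_src = 10·log₁₀(10^(73.0/10) − 10^(69.2/10)) = 10·log₁₀(11630000) = 70.7 dB SPL.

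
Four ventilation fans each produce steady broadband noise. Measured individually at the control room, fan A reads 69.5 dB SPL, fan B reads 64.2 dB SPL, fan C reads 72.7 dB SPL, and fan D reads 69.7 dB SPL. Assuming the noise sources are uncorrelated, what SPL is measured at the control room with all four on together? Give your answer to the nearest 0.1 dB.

76.0 dB SPL

Incoherent sources sum as intensities:
L_total = 10·log₁₀(10^(69.5/10) + 10^(64.2/10) + 10^(72.7/10) + 10^(69.7/10)) = 10·log₁₀(39500000) = 76.0 dB SPL.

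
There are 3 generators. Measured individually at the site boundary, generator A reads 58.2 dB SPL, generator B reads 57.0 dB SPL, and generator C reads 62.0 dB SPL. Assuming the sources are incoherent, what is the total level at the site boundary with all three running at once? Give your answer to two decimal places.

64.39 dB SPL

Uncorrelated sources add in intensity (power), not in dB.
L_total = 10·log₁₀(10^(58.2/10) + 10^(57.0/10) + 10^(62.0/10)) = 10·log₁₀(2747000) = 64.39 dB SPL.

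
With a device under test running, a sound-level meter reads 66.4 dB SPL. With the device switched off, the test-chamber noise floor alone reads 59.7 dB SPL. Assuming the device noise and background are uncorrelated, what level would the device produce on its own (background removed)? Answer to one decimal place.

65.4 dB SPL

Subtract intensities: L_src = 10·log₁₀(10^(L_total/10) − 10^(L_bg/10)).
L_src = 10·log₁₀(10^(66.4/10) − 10^(59.7/10)) = 10·log₁₀(3432000) = 65.4 dB SPL.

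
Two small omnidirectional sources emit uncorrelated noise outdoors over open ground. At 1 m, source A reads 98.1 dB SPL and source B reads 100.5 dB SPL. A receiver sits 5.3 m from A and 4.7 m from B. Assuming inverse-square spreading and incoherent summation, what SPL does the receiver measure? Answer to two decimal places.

At the listener: L_A = 98.1 − 20·log₁₀(5.3) = 83.614 dB; L_B = 100.5 − 20·log₁₀(4.7) = 87.058 dB.
Combined: 10·log₁₀(10^(83.614/10)+10^(87.058/10)) = 88.68 dB SPL.

88.68 dB SPL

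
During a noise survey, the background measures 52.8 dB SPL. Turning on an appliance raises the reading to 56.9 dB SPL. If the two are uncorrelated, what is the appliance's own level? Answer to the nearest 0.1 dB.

54.8 dB SPL

Remove the background by subtracting linear intensities:
L_src = 10·log₁₀(10^(56.9/10) − 10^(52.8/10)) = 10·log₁₀(299200) = 54.8 dB SPL.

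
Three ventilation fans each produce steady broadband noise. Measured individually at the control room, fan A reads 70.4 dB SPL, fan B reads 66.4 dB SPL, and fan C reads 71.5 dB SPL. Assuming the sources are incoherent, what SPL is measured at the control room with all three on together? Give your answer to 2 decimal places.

Add the sources as powers (linear), then convert back to dB:
L_total = 10·log₁₀(10^(70.4/10) + 10^(66.4/10) + 10^(71.5/10)) = 10·log₁₀(29460000) = 74.69 dB SPL.

74.69 dB SPL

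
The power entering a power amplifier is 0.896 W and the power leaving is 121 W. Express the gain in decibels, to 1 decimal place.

For a power ratio, dB = 10·log₁₀(P₂/P₁).
10·log₁₀(121/0.896) = 10·log₁₀(135.0) = 21.3 dB.

21.3 dB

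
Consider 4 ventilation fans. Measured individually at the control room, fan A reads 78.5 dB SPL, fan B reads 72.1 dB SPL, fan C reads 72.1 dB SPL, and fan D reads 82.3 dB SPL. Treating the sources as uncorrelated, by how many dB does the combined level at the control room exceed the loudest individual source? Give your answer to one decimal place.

Incoherent sources sum as intensities:
L_total = 10·log₁₀(10^(78.5/10) + 10^(72.1/10) + 10^(72.1/10) + 10^(82.3/10)) = 84.36 dB SPL.
Excess over the loudest (82.3 dB): 84.36 − 82.3 = 2.1 dB.

2.1 dB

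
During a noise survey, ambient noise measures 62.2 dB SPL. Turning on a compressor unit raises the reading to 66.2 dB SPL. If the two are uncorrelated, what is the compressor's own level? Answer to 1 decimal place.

Subtract intensities: L_src = 10·log₁₀(10^(L_total/10) − 10^(L_bg/10)).
L_src = 10·log₁₀(10^(66.2/10) − 10^(62.2/10)) = 10·log₁₀(2509000) = 64.0 dB SPL.

64.0 dB SPL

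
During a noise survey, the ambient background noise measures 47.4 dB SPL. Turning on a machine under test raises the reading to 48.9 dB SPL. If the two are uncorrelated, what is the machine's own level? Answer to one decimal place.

Background correction is a power subtraction:
L_src = 10·log₁₀(10^(48.9/10) − 10^(47.4/10)) = 10·log₁₀(22670) = 43.6 dB SPL.

43.6 dB SPL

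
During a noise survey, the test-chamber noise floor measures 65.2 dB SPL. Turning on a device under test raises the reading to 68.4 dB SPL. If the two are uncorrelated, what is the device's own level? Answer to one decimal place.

65.6 dB SPL

Remove the background by subtracting linear intensities:
L_src = 10·log₁₀(10^(68.4/10) − 10^(65.2/10)) = 10·log₁₀(3607000) = 65.6 dB SPL.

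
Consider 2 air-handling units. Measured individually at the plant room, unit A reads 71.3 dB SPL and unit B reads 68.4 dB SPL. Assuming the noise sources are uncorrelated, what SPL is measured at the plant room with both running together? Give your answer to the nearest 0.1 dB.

Uncorrelated sources add in intensity (power), not in dB.
L_total = 10·log₁₀(10^(71.3/10) + 10^(68.4/10)) = 10·log₁₀(20410000) = 73.1 dB SPL.

73.1 dB SPL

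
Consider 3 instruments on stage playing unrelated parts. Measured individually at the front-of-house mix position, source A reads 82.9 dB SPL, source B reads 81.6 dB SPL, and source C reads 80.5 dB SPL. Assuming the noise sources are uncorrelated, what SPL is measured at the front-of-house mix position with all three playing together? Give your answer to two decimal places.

86.55 dB SPL

Incoherent sources sum as intensities:
L_total = 10·log₁₀(10^(82.9/10) + 10^(81.6/10) + 10^(80.5/10)) = 10·log₁₀(451700000) = 86.55 dB SPL.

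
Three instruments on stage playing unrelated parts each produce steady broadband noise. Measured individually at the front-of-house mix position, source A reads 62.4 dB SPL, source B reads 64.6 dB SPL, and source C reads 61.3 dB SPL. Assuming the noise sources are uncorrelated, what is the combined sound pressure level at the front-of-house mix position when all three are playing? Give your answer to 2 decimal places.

67.76 dB SPL

Add the sources as powers (linear), then convert back to dB:
L_total = 10·log₁₀(10^(62.4/10) + 10^(64.6/10) + 10^(61.3/10)) = 10·log₁₀(5971000) = 67.76 dB SPL.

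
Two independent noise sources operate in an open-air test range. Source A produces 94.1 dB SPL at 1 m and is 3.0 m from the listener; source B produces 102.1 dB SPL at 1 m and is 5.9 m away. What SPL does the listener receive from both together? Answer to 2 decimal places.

88.76 dB SPL

At the listener: L_A = 94.1 − 20·log₁₀(3.0) = 84.558 dB; L_B = 102.1 − 20·log₁₀(5.9) = 86.683 dB.
Combined: 10·log₁₀(10^(84.558/10)+10^(86.683/10)) = 88.76 dB SPL.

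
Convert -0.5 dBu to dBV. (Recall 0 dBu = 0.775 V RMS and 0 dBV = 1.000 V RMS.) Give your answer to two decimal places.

The offset between the scales is 20·log₁₀(0.775/1.000) = −2.214 dB.
So dBV = -0.5 − 2.214 = -2.71 dBV.

-2.71 dBV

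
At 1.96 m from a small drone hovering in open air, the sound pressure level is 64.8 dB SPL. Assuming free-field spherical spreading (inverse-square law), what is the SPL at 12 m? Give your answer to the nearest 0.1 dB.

Inverse-square spreading gives ΔL = −20·log₁₀(d₂/d₁).
ΔL = −20·log₁₀(12/1.96) = -15.74 dB, so L₂ = 64.8 + (-15.74) = 49.1 dB SPL.

49.1 dB SPL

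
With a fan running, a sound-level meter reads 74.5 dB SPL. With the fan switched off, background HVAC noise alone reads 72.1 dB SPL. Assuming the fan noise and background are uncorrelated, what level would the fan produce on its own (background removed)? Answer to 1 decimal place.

70.8 dB SPL

Subtract intensities: L_src = 10·log₁₀(10^(L_total/10) − 10^(L_bg/10)).
L_src = 10·log₁₀(10^(74.5/10) − 10^(72.1/10)) = 10·log₁₀(11970000) = 70.8 dB SPL.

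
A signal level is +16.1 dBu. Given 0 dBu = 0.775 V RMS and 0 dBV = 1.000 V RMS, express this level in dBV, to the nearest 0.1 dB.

+13.9 dBV

The offset between the scales is 20·log₁₀(0.775/1.000) = −2.214 dB.
So dBV = +16.1 − 2.214 = +13.9 dBV.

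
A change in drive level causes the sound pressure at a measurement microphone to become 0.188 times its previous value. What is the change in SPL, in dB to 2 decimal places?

-14.52 dB

Sound pressure is an amplitude quantity: ΔL = 20·log₁₀(p₂/p₁).
20·log₁₀(0.188) = -14.52 dB.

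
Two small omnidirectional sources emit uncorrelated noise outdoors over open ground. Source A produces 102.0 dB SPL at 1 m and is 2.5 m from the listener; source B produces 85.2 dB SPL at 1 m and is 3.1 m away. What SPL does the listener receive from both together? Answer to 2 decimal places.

94.10 dB SPL

At the listener: L_A = 102.0 − 20·log₁₀(2.5) = 94.041 dB; L_B = 85.2 − 20·log₁₀(3.1) = 75.373 dB.
Combined: 10·log₁₀(10^(94.041/10)+10^(75.373/10)) = 94.10 dB SPL.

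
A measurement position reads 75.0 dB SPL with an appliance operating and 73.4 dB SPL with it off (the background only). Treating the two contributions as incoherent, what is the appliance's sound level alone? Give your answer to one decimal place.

69.9 dB SPL

Background correction is a power subtraction:
L_src = 10·log₁₀(10^(75.0/10) − 10^(73.4/10)) = 10·log₁₀(9745000) = 69.9 dB SPL.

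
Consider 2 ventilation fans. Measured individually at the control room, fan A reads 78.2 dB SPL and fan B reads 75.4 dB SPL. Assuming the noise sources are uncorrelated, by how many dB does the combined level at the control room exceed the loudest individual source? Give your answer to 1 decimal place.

Incoherent sources sum as intensities:
L_total = 10·log₁₀(10^(78.2/10) + 10^(75.4/10)) = 80.03 dB SPL.
Excess over the loudest (78.2 dB): 80.03 − 78.2 = 1.8 dB.

1.8 dB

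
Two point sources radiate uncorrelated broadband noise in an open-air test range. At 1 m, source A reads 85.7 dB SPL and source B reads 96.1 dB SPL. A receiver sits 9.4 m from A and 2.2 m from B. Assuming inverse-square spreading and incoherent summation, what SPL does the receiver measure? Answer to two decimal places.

At the listener: L_A = 85.7 − 20·log₁₀(9.4) = 66.237 dB; L_B = 96.1 − 20·log₁₀(2.2) = 89.252 dB.
Combined: 10·log₁₀(10^(66.237/10)+10^(89.252/10)) = 89.27 dB SPL.

89.27 dB SPL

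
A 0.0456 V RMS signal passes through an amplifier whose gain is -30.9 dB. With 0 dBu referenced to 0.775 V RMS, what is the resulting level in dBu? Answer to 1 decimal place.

-55.5 dBu

Input level: 20·log₁₀(0.0456/0.775) = -24.61 dBu.
Output: -24.61 − 30.9 = -55.5 dBu.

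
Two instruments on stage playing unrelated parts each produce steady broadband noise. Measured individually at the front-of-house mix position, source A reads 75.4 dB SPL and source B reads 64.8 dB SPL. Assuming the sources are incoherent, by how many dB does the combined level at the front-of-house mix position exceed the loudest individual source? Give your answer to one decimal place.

0.4 dB

Incoherent sources sum as intensities:
L_total = 10·log₁₀(10^(75.4/10) + 10^(64.8/10)) = 75.76 dB SPL.
Excess over the loudest (75.4 dB): 75.76 − 75.4 = 0.4 dB.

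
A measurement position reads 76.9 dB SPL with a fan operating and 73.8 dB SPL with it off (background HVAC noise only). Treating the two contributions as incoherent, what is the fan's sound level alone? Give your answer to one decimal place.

Subtract intensities: L_src = 10·log₁₀(10^(L_total/10) − 10^(L_bg/10)).
L_src = 10·log₁₀(10^(76.9/10) − 10^(73.8/10)) = 10·log₁₀(24990000) = 74.0 dB SPL.

74.0 dB SPL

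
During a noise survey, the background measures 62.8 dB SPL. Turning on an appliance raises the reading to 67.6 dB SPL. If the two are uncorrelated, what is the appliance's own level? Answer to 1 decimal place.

65.9 dB SPL

Background correction is a power subtraction:
L_src = 10·log₁₀(10^(67.6/10) − 10^(62.8/10)) = 10·log₁₀(3849000) = 65.9 dB SPL.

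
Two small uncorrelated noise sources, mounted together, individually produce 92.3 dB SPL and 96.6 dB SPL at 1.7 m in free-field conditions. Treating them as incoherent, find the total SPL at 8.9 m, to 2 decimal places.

Combined at 1.7 m: 10·log₁₀(10^(92.3/10)+10^(96.6/10)) = 97.972 dB SPL.
Then apply −20·log₁₀(8.9/1.7) = -14.379 dB → 83.59 dB SPL.

83.59 dB SPL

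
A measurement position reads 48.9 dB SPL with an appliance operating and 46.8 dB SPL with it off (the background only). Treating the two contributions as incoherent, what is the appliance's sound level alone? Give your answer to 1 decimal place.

44.7 dB SPL

Background correction is a power subtraction:
L_src = 10·log₁₀(10^(48.9/10) − 10^(46.8/10)) = 10·log₁₀(29760) = 44.7 dB SPL.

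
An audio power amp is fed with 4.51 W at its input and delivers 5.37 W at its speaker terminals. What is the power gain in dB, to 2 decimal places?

For a power ratio, dB = 10·log₁₀(P₂/P₁).
10·log₁₀(5.37/4.51) = 10·log₁₀(1.191) = 0.76 dB.

0.76 dB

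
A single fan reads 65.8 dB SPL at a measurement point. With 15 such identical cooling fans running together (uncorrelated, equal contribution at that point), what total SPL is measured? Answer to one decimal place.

15 equal incoherent sources raise the level by 10·log₁₀(15) = 11.76 dB.
L_total = 65.8 + 11.76 = 77.6 dB SPL.

77.6 dB SPL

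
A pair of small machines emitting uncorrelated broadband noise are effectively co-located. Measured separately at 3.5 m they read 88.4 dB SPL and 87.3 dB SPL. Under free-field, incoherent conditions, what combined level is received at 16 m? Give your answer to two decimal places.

Combined at 3.5 m: 10·log₁₀(10^(88.4/10)+10^(87.3/10)) = 90.895 dB SPL.
Then apply −20·log₁₀(16/3.5) = -13.201 dB → 77.69 dB SPL.

77.69 dB SPL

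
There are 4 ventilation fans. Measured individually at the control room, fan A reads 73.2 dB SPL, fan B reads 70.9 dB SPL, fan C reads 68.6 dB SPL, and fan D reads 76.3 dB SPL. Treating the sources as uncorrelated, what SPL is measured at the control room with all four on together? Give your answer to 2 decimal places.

79.20 dB SPL

Uncorrelated sources add in intensity (power), not in dB.
L_total = 10·log₁₀(10^(73.2/10) + 10^(70.9/10) + 10^(68.6/10) + 10^(76.3/10)) = 10·log₁₀(83100000) = 79.20 dB SPL.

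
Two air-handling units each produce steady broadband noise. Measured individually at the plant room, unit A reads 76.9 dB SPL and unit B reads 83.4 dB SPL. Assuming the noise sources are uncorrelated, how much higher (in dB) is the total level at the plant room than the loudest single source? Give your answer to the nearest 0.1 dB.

Incoherent sources sum as intensities:
L_total = 10·log₁₀(10^(76.9/10) + 10^(83.4/10)) = 84.28 dB SPL.
Excess over the loudest (83.4 dB): 84.28 − 83.4 = 0.9 dB.

0.9 dB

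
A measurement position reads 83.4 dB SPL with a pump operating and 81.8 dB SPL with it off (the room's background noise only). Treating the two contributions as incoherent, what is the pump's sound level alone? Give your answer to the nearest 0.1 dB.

Subtract intensities: L_src = 10·log₁₀(10^(L_total/10) − 10^(L_bg/10)).
L_src = 10·log₁₀(10^(83.4/10) − 10^(81.8/10)) = 10·log₁₀(67420000) = 78.3 dB SPL.

78.3 dB SPL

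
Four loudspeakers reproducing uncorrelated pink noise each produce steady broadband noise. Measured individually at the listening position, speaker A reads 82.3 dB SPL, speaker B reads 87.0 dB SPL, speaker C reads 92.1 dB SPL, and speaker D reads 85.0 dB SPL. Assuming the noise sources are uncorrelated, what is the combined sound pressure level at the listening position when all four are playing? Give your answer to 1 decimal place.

94.2 dB SPL

Uncorrelated sources add in intensity (power), not in dB.
L_total = 10·log₁₀(10^(82.3/10) + 10^(87.0/10) + 10^(92.1/10) + 10^(85.0/10)) = 10·log₁₀(2609000000) = 94.2 dB SPL.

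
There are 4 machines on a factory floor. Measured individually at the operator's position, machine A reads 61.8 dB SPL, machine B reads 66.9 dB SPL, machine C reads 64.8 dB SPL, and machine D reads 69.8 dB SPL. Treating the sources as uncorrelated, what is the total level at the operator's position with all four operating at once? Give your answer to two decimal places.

Uncorrelated sources add in intensity (power), not in dB.
L_total = 10·log₁₀(10^(61.8/10) + 10^(66.9/10) + 10^(64.8/10) + 10^(69.8/10)) = 10·log₁₀(18980000) = 72.78 dB SPL.

72.78 dB SPL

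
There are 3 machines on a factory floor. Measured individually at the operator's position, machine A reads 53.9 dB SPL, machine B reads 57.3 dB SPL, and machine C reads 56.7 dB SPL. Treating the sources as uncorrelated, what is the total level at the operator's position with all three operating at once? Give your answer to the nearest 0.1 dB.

Incoherent sources sum as intensities:
L_total = 10·log₁₀(10^(53.9/10) + 10^(57.3/10) + 10^(56.7/10)) = 10·log₁₀(1250000) = 61.0 dB SPL.

61.0 dB SPL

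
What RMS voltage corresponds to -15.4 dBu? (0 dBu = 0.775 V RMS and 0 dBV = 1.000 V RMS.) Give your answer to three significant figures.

0.132 V

V = 0.775 V × 10^(-15.4/20).
= 0.775 × 0.1698 = 0.132 V.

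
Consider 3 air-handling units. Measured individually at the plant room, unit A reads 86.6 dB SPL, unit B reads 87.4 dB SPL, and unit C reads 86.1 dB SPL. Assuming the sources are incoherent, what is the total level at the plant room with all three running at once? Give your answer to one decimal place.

Incoherent sources sum as intensities:
L_total = 10·log₁₀(10^(86.6/10) + 10^(87.4/10) + 10^(86.1/10)) = 10·log₁₀(1414000000) = 91.5 dB SPL.

91.5 dB SPL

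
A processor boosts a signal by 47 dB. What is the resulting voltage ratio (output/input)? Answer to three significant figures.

224

Voltage ratio = 10^(dB/20).
10^(47/20) = 10^(2.350) = 224.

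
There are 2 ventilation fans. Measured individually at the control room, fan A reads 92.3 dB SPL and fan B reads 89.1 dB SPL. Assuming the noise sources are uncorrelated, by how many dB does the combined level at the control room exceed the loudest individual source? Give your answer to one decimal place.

Incoherent sources sum as intensities:
L_total = 10·log₁₀(10^(92.3/10) + 10^(89.1/10)) = 94.00 dB SPL.
Excess over the loudest (92.3 dB): 94.00 − 92.3 = 1.7 dB.

1.7 dB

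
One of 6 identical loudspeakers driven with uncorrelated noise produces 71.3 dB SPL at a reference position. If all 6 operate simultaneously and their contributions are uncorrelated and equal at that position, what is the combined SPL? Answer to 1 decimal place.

79.1 dB SPL

6 equal incoherent sources raise the level by 10·log₁₀(6) = 7.78 dB.
L_total = 71.3 + 7.78 = 79.1 dB SPL.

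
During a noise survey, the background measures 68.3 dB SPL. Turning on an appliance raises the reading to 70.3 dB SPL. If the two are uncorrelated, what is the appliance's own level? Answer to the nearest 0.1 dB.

Remove the background by subtracting linear intensities:
L_src = 10·log₁₀(10^(70.3/10) − 10^(68.3/10)) = 10·log₁₀(3954000) = 66.0 dB SPL.

66.0 dB SPL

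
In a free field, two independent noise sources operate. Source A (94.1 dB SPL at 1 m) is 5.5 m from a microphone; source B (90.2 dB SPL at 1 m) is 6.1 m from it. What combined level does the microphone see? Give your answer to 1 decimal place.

80.5 dB SPL

At the listener: L_A = 94.1 − 20·log₁₀(5.5) = 79.29 dB; L_B = 90.2 − 20·log₁₀(6.1) = 74.49 dB.
Combined: 10·log₁₀(10^(79.29/10)+10^(74.49/10)) = 80.5 dB SPL.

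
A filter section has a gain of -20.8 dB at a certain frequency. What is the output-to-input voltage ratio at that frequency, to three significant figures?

0.0912

Voltage ratio = 10^(dB/20).
10^(-20.8/20) = 10^(-1.040) = 0.0912.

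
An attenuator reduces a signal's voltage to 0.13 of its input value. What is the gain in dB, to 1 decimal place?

-17.7 dB

For a voltage ratio, dB = 20·log₁₀(V₂/V₁).
20·log₁₀(0.13) = -17.7 dB.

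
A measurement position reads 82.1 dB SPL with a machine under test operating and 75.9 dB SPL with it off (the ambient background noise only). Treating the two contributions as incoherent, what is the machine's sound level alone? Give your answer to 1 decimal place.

80.9 dB SPL

Background correction is a power subtraction:
L_src = 10·log₁₀(10^(82.1/10) − 10^(75.9/10)) = 10·log₁₀(123300000) = 80.9 dB SPL.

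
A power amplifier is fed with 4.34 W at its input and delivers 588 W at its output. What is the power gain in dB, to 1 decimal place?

21.3 dB

For a power ratio, dB = 10·log₁₀(P₂/P₁).
10·log₁₀(588/4.34) = 10·log₁₀(135.5) = 21.3 dB.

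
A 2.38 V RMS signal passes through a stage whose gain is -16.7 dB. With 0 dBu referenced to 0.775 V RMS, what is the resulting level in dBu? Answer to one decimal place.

-7.0 dBu

Input level: 20·log₁₀(2.38/0.775) = 9.75 dBu.
Output: 9.75 − 16.7 = -7.0 dBu.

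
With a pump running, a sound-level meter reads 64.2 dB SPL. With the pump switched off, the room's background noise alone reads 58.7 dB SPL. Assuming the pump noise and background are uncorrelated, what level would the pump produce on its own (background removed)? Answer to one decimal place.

62.8 dB SPL

Subtract intensities: L_src = 10·log₁₀(10^(L_total/10) − 10^(L_bg/10)).
L_src = 10·log₁₀(10^(64.2/10) − 10^(58.7/10)) = 10·log₁₀(1889000) = 62.8 dB SPL.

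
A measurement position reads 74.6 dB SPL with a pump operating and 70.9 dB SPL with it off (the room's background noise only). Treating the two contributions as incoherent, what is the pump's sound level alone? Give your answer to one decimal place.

72.2 dB SPL

Subtract intensities: L_src = 10·log₁₀(10^(L_total/10) − 10^(L_bg/10)).
L_src = 10·log₁₀(10^(74.6/10) − 10^(70.9/10)) = 10·log₁₀(16540000) = 72.2 dB SPL.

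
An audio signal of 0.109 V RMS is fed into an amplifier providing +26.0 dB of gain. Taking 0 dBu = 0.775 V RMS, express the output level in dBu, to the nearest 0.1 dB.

+9.0 dBu

Input level: 20·log₁₀(0.109/0.775) = -17.04 dBu.
Output: -17.04 + 26.0 = +9.0 dBu.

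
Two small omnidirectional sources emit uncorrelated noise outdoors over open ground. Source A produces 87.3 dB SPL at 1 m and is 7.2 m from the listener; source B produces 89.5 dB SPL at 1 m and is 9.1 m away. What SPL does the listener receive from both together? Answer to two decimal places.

At the listener: L_A = 87.3 − 20·log₁₀(7.2) = 70.153 dB; L_B = 89.5 − 20·log₁₀(9.1) = 70.319 dB.
Combined: 10·log₁₀(10^(70.153/10)+10^(70.319/10)) = 73.25 dB SPL.

73.25 dB SPL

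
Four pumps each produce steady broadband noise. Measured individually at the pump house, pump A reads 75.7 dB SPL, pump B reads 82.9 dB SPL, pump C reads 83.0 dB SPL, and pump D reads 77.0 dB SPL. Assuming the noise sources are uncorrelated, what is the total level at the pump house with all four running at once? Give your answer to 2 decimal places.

Add the sources as powers (linear), then convert back to dB:
L_total = 10·log₁₀(10^(75.7/10) + 10^(82.9/10) + 10^(83.0/10) + 10^(77.0/10)) = 10·log₁₀(481800000) = 86.83 dB SPL.

86.83 dB SPL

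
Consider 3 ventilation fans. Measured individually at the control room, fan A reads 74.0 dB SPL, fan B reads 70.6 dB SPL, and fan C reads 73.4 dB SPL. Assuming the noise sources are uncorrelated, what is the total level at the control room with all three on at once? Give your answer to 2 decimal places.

Add the sources as powers (linear), then convert back to dB:
L_total = 10·log₁₀(10^(74.0/10) + 10^(70.6/10) + 10^(73.4/10)) = 10·log₁₀(58480000) = 77.67 dB SPL.

77.67 dB SPL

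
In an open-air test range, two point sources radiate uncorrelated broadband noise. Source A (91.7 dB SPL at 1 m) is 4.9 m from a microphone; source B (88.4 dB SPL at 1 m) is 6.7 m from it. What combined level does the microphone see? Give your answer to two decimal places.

At the listener: L_A = 91.7 − 20·log₁₀(4.9) = 77.896 dB; L_B = 88.4 − 20·log₁₀(6.7) = 71.879 dB.
Combined: 10·log₁₀(10^(77.896/10)+10^(71.879/10)) = 78.87 dB SPL.

78.87 dB SPL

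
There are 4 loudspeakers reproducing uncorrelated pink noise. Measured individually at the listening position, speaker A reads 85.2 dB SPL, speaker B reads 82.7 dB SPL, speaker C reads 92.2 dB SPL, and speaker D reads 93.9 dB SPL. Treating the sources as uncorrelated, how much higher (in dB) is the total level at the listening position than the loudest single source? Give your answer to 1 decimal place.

2.8 dB

Uncorrelated sources add in intensity (power), not in dB.
L_total = 10·log₁₀(10^(85.2/10) + 10^(82.7/10) + 10^(92.2/10) + 10^(93.9/10)) = 96.66 dB SPL.
Excess over the loudest (93.9 dB): 96.66 − 93.9 = 2.8 dB.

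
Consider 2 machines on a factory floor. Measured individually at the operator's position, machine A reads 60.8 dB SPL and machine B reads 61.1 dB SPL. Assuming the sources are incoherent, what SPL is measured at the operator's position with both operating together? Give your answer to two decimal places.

Uncorrelated sources add in intensity (power), not in dB.
L_total = 10·log₁₀(10^(60.8/10) + 10^(61.1/10)) = 10·log₁₀(2491000) = 63.96 dB SPL.

63.96 dB SPL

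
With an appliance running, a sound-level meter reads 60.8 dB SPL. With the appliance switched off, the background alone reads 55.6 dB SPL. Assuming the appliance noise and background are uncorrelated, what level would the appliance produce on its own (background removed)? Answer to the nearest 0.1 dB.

Subtract intensities: L_src = 10·log₁₀(10^(L_total/10) − 10^(L_bg/10)).
L_src = 10·log₁₀(10^(60.8/10) − 10^(55.6/10)) = 10·log₁₀(839200) = 59.2 dB SPL.

59.2 dB SPL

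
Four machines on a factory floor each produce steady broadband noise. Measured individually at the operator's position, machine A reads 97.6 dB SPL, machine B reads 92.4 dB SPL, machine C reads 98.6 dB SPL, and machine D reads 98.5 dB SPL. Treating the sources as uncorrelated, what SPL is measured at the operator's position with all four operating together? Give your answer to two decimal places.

103.39 dB SPL

Incoherent sources sum as intensities:
L_total = 10·log₁₀(10^(97.6/10) + 10^(92.4/10) + 10^(98.6/10) + 10^(98.5/10)) = 10·log₁₀(21816000000) = 103.39 dB SPL.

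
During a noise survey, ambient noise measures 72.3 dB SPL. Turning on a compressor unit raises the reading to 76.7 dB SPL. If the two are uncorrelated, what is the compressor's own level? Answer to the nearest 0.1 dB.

Background correction is a power subtraction:
L_src = 10·log₁₀(10^(76.7/10) − 10^(72.3/10)) = 10·log₁₀(29790000) = 74.7 dB SPL.

74.7 dB SPL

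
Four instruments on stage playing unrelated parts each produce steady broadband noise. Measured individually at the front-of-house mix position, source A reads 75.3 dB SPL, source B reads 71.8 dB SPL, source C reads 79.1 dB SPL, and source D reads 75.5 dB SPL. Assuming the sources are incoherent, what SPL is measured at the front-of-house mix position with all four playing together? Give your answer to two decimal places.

82.20 dB SPL

Uncorrelated sources add in intensity (power), not in dB.
L_total = 10·log₁₀(10^(75.3/10) + 10^(71.8/10) + 10^(79.1/10) + 10^(75.5/10)) = 10·log₁₀(165800000) = 82.20 dB SPL.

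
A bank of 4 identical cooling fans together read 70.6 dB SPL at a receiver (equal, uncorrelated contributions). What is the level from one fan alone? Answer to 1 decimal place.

64.6 dB SPL

4 equal incoherent sources add 10·log₁₀(4) = 6.02 dB over one source.
L_one = 70.6 − 6.02 = 64.6 dB SPL.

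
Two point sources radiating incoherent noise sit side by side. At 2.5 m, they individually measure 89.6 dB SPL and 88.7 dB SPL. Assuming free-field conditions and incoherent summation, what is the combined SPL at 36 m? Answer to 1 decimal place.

69.0 dB SPL

Combined at 2.5 m: 10·log₁₀(10^(89.6/10)+10^(88.7/10)) = 92.18 dB SPL.
Then apply −20·log₁₀(36/2.5) = -23.17 dB → 69.0 dB SPL.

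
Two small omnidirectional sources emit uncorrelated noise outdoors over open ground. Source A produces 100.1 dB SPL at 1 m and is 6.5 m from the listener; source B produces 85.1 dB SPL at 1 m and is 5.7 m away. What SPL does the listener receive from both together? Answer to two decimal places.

84.02 dB SPL

At the listener: L_A = 100.1 − 20·log₁₀(6.5) = 83.842 dB; L_B = 85.1 − 20·log₁₀(5.7) = 69.983 dB.
Combined: 10·log₁₀(10^(83.842/10)+10^(69.983/10)) = 84.02 dB SPL.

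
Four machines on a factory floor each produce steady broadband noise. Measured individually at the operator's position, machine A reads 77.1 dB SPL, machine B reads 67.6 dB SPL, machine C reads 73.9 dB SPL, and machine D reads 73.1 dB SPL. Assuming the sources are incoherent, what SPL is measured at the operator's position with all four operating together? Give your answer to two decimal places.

80.09 dB SPL

Add the sources as powers (linear), then convert back to dB:
L_total = 10·log₁₀(10^(77.1/10) + 10^(67.6/10) + 10^(73.9/10) + 10^(73.1/10)) = 10·log₁₀(102000000) = 80.09 dB SPL.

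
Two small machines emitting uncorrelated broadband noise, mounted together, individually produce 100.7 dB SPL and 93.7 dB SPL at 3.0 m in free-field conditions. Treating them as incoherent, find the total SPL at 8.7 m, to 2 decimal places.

92.24 dB SPL

Combined at 3.0 m: 10·log₁₀(10^(100.7/10)+10^(93.7/10)) = 101.490 dB SPL.
Then apply −20·log₁₀(8.7/3.0) = -9.248 dB → 92.24 dB SPL.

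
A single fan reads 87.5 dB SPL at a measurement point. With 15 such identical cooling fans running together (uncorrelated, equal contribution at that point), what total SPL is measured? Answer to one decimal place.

15 equal incoherent sources raise the level by 10·log₁₀(15) = 11.76 dB.
L_total = 87.5 + 11.76 = 99.3 dB SPL.

99.3 dB SPL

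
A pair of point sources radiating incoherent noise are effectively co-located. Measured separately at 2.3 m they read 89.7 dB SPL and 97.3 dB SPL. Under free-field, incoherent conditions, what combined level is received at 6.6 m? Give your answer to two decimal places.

88.84 dB SPL

Combined at 2.3 m: 10·log₁₀(10^(89.7/10)+10^(97.3/10)) = 97.996 dB SPL.
Then apply −20·log₁₀(6.6/2.3) = -9.156 dB → 88.84 dB SPL.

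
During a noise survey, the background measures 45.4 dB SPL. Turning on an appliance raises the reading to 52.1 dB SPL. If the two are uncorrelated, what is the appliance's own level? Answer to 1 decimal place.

Subtract intensities: L_src = 10·log₁₀(10^(L_total/10) − 10^(L_bg/10)).
L_src = 10·log₁₀(10^(52.1/10) − 10^(45.4/10)) = 10·log₁₀(127500) = 51.1 dB SPL.

51.1 dB SPL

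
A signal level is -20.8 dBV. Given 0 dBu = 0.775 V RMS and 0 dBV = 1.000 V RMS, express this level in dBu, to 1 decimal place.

The offset between the scales is 20·log₁₀(0.775/1.000) = −2.214 dB.
So dBu = -20.8 + 2.214 = -18.6 dBu.

-18.6 dBu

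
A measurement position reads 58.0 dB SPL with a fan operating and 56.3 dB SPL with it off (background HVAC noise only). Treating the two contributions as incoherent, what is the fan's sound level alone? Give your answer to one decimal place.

Remove the background by subtracting linear intensities:
L_src = 10·log₁₀(10^(58.0/10) − 10^(56.3/10)) = 10·log₁₀(204400) = 53.1 dB SPL.

53.1 dB SPL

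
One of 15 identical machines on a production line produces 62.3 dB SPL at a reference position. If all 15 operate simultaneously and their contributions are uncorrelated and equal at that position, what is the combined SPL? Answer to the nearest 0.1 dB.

74.1 dB SPL

15 equal incoherent sources raise the level by 10·log₁₀(15) = 11.76 dB.
L_total = 62.3 + 11.76 = 74.1 dB SPL.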